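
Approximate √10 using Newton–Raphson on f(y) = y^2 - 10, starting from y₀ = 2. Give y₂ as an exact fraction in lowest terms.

89/28

f'(y) = 2y.
f(2) = -6, f'(2) = 4, so y₁ = 2 - (-6)/4 = 7/2.
f(7/2) = 9/4, f'(7/2) = 7, so y₂ = (7/2) - (9/4)/7 = 89/28.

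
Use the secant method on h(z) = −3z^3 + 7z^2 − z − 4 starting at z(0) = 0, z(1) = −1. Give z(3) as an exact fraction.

−972/1819

h(0) = −4, h(−1) = 7. z(2) = (−1) − 7·((−1) − 0)/(7 − (−4)) = −4/11.
h(−1) = 7, h(−4/11) = −3416/1331. z(3) = (−4/11) − (−3416/1331)·((−4/11) − (−1))/((−3416/1331) − 7) = −972/1819.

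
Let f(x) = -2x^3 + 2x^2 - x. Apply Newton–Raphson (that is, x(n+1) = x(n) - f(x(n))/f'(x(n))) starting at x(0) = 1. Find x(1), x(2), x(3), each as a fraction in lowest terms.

f'(x) = -6x^2 + 4x - 1.
f(1) = -1, f'(1) = -3, so x(1) = 1 - (-1)/(-3) = 2/3.
f(2/3) = -10/27, f'(2/3) = -1, so x(2) = (2/3) - (-10/27)/(-1) = 8/27.
f(8/27) = -3400/19683, f'(8/27) = -83/243, so x(3) = (8/27) - (-3400/19683)/(-83/243) = -1408/6723.

x(1) = 2/3, x(2) = 8/27, x(3) = -1408/6723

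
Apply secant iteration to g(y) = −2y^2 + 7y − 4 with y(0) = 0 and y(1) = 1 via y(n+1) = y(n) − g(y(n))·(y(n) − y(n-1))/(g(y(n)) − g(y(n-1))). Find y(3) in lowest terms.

12/17

g(0) = −4, g(1) = 1. y(2) = 1 − 1·(1 − 0)/(1 − (−4)) = 4/5.
g(1) = 1, g(4/5) = 8/25. y(3) = (4/5) − (8/25)·((4/5) − 1)/((8/25) − 1) = 12/17.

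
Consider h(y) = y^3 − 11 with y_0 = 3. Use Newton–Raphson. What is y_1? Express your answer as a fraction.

65/27

h'(y) = 3y^2.
h(3) = 16, h'(3) = 27, so y_1 = 3 − 16/27 = 65/27.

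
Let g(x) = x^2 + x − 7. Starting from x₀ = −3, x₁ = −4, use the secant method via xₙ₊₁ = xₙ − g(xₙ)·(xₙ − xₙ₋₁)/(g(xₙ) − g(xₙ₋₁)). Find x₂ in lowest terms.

−19/6

g(−3) = −1, g(−4) = 5. x₂ = (−4) − 5·((−4) − (−3))/(5 − (−1)) = −19/6.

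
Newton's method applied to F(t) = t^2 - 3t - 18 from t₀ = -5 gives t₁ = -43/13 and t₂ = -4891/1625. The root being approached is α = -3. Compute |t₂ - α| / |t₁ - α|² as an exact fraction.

13/125

t₁ - α = -43/13 - (-3) = -43/13 + 3 = -4/13, so |t₁ - α| = 4/13.
t₂ - α = -4891/1625 - (-3) = -4891/1625 + 3 = -16/1625, so |t₂ - α| = 16/1625.
|t₁ - α|² = 16/169.
Ratio = (16/1625) / (16/169) = 13/125.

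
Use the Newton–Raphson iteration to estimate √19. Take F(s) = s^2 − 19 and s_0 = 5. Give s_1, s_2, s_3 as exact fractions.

F'(s) = 2s.
F(5) = 6, F'(5) = 10, so s_1 = 5 − 6/10 = 22/5.
F(22/5) = 9/25, F'(22/5) = 44/5, so s_2 = (22/5) − (9/25)/(44/5) = 959/220.
F(959/220) = 81/48400, F'(959/220) = 959/110, so s_3 = (959/220) − (81/48400)/(959/110) = 1839281/421960.

s_1 = 22/5, s_2 = 959/220, s_3 = 1839281/421960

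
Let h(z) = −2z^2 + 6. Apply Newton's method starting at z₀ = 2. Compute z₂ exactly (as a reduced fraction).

h'(z) = −4z.
h(2) = −2, h'(2) = −8, so z₁ = 2 − (−2)/(−8) = 7/4.
h(7/4) = −1/8, h'(7/4) = −7, so z₂ = (7/4) − (−1/8)/(−7) = 97/56.

97/56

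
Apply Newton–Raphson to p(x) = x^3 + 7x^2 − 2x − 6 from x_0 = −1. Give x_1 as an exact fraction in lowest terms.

p'(x) = 3x^2 + 14x − 2.
p(−1) = 2, p'(−1) = −13, so x_1 = (−1) − 2/(−13) = −11/13.

−11/13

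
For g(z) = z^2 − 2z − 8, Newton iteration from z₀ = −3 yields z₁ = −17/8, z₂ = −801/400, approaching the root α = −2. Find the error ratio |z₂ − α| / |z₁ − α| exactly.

z₁ − α = −17/8 − (−2) = −17/8 + 2 = −1/8, so |z₁ − α| = 1/8.
z₂ − α = −801/400 − (−2) = −801/400 + 2 = −1/400, so |z₂ − α| = 1/400.
Ratio = (1/400) / (1/8) = 1/50.

1/50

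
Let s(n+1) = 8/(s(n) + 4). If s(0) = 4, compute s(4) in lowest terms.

28/19

s(1) = 8/(4 + 4) = 1.
s(2) = 8/(1 + 4) = 8/5.
s(3) = 8/(8/5 + 4) = 10/7.
s(4) = 8/(10/7 + 4) = 28/19.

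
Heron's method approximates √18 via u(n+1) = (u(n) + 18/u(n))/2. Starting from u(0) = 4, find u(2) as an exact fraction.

u(1) = (4 + 18/4)/2 = 17/4.
u(2) = (17/4 + 18/(17/4))/2 = 577/136.

577/136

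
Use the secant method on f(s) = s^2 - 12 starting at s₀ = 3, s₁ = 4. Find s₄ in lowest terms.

724/209

f(3) = -3, f(4) = 4. s₂ = 4 - 4·(4 - 3)/(4 - (-3)) = 24/7.
f(4) = 4, f(24/7) = -12/49. s₃ = (24/7) - (-12/49)·((24/7) - 4)/((-12/49) - 4) = 45/13.
f(24/7) = -12/49, f(45/13) = -3/169. s₄ = (45/13) - (-3/169)·((45/13) - (24/7))/((-3/169) - (-12/49)) = 724/209.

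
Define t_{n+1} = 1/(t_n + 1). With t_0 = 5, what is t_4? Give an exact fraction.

13/20

t_1 = 1/(5 + 1) = 1/6.
t_2 = 1/(1/6 + 1) = 6/7.
t_3 = 1/(6/7 + 1) = 7/13.
t_4 = 1/(7/13 + 1) = 13/20.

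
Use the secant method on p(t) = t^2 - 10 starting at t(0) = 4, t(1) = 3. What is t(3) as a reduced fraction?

136/43

p(4) = 6, p(3) = -1. t(2) = 3 - (-1)·(3 - 4)/((-1) - 6) = 22/7.
p(3) = -1, p(22/7) = -6/49. t(3) = (22/7) - (-6/49)·((22/7) - 3)/((-6/49) - (-1)) = 136/43.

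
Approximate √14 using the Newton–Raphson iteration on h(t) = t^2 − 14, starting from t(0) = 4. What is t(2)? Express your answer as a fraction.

h'(t) = 2t.
h(4) = 2, h'(4) = 8, so t(1) = 4 − 2/8 = 15/4.
h(15/4) = 1/16, h'(15/4) = 15/2, so t(2) = (15/4) − (1/16)/(15/2) = 449/120.

449/120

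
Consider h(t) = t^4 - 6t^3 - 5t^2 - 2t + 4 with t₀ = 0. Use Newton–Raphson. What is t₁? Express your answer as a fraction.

h'(t) = 4t^3 - 18t^2 - 10t - 2.
h(0) = 4, h'(0) = -2, so t₁ = 0 - 4/(-2) = 2.

2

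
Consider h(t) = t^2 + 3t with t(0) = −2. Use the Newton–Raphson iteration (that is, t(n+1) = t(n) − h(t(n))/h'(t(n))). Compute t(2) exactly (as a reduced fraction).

h'(t) = 2t + 3.
h(−2) = −2, h'(−2) = −1, so t(1) = (−2) − (−2)/(−1) = −4.
h(−4) = 4, h'(−4) = −5, so t(2) = (−4) − 4/(−5) = −16/5.

−16/5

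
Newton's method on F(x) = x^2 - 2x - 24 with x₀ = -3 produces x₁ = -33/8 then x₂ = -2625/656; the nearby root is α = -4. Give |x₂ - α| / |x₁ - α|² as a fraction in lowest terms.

4/41

x₁ - α = -33/8 - (-4) = -33/8 + 4 = -1/8, so |x₁ - α| = 1/8.
x₂ - α = -2625/656 - (-4) = -2625/656 + 4 = -1/656, so |x₂ - α| = 1/656.
|x₁ - α|² = 1/64.
Ratio = (1/656) / (1/64) = 4/41.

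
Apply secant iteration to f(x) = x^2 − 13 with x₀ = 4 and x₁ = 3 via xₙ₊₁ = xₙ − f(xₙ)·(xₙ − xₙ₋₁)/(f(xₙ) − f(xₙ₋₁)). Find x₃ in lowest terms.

83/23

f(4) = 3, f(3) = −4. x₂ = 3 − (−4)·(3 − 4)/((−4) − 3) = 25/7.
f(3) = −4, f(25/7) = −12/49. x₃ = (25/7) − (−12/49)·((25/7) − 3)/((−12/49) − (−4)) = 83/23.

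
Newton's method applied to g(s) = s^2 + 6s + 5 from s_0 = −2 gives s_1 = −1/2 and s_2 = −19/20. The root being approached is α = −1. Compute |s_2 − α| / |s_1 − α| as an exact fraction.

1/10

s_1 − α = −1/2 − (−1) = −1/2 + 1 = 1/2, so |s_1 − α| = 1/2.
s_2 − α = −19/20 − (−1) = −19/20 + 1 = 1/20, so |s_2 − α| = 1/20.
Ratio = (1/20) / (1/2) = 1/10.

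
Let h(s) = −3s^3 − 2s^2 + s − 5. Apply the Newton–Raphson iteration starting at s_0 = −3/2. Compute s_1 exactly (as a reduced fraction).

−83/53

h'(s) = −9s^2 − 4s + 1.
h(−3/2) = −7/8, h'(−3/2) = −53/4, so s_1 = (−3/2) − (−7/8)/(−53/4) = −83/53.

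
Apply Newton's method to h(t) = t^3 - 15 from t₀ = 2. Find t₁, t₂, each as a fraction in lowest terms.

h'(t) = 3t^2.
h(2) = -7, h'(2) = 12, so t₁ = 2 - (-7)/12 = 31/12.
h(31/12) = 3871/1728, h'(31/12) = 961/48, so t₂ = (31/12) - (3871/1728)/(961/48) = 42751/17298.

t₁ = 31/12, t₂ = 42751/17298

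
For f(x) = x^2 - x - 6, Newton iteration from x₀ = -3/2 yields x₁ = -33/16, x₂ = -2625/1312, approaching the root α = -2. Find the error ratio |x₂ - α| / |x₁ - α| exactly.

x₁ - α = -33/16 - (-2) = -33/16 + 2 = -1/16, so |x₁ - α| = 1/16.
x₂ - α = -2625/1312 - (-2) = -2625/1312 + 2 = -1/1312, so |x₂ - α| = 1/1312.
Ratio = (1/1312) / (1/16) = 1/82.

1/82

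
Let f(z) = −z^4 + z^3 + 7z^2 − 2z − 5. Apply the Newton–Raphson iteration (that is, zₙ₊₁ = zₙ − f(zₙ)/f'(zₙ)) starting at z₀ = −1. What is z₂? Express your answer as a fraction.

−15737/20103

f'(z) = −4z^3 + 3z^2 + 14z − 2.
f(−1) = 2, f'(−1) = −9, so z₁ = (−1) − 2/(−9) = −7/9.
f(−7/9) = −304/6561, f'(−7/9) = −6701/729, so z₂ = (−7/9) − (−304/6561)/(−6701/729) = −15737/20103.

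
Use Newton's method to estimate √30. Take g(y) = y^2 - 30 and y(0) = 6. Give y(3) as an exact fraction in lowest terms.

116161/21208

g'(y) = 2y.
g(6) = 6, g'(6) = 12, so y(1) = 6 - 6/12 = 11/2.
g(11/2) = 1/4, g'(11/2) = 11, so y(2) = (11/2) - (1/4)/11 = 241/44.
g(241/44) = 1/1936, g'(241/44) = 241/22, so y(3) = (241/44) - (1/1936)/(241/22) = 116161/21208.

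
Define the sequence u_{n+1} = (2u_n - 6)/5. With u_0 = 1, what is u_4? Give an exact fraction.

-1202/625

u_1 = (2·1 - 6)/5 = -4/5.
u_2 = (2·(-4/5) - 6)/5 = -38/25.
u_3 = (2·(-38/25) - 6)/5 = -226/125.
u_4 = (2·(-226/125) - 6)/5 = -1202/625.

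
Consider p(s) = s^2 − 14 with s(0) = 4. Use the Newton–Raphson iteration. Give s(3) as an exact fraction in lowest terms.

403201/107760

p'(s) = 2s.
p(4) = 2, p'(4) = 8, so s(1) = 4 − 2/8 = 15/4.
p(15/4) = 1/16, p'(15/4) = 15/2, so s(2) = (15/4) − (1/16)/(15/2) = 449/120.
p(449/120) = 1/14400, p'(449/120) = 449/60, so s(3) = (449/120) − (1/14400)/(449/60) = 403201/107760.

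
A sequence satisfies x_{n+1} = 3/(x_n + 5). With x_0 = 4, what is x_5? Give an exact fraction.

x_1 = 3/(4 + 5) = 1/3.
x_2 = 3/(1/3 + 5) = 9/16.
x_3 = 3/(9/16 + 5) = 48/89.
x_4 = 3/(48/89 + 5) = 267/493.
x_5 = 3/(267/493 + 5) = 1479/2732.

1479/2732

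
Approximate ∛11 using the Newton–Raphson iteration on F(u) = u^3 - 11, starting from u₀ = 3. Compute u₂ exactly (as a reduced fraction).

765763/342225

F'(u) = 3u^2.
F(3) = 16, F'(3) = 27, so u₁ = 3 - 16/27 = 65/27.
F(65/27) = 58112/19683, F'(65/27) = 4225/243, so u₂ = (65/27) - (58112/19683)/(4225/243) = 765763/342225.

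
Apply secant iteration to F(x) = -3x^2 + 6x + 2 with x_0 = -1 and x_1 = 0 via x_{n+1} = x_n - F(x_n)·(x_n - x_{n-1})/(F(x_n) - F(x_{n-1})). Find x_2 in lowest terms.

-2/9

F(-1) = -7, F(0) = 2. x_2 = 0 - 2·(0 - (-1))/(2 - (-7)) = -2/9.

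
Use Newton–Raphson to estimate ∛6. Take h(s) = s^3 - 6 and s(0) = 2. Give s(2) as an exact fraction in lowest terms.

h'(s) = 3s^2.
h(2) = 2, h'(2) = 12, so s(1) = 2 - 2/12 = 11/6.
h(11/6) = 35/216, h'(11/6) = 121/12, so s(2) = (11/6) - (35/216)/(121/12) = 1979/1089.

1979/1089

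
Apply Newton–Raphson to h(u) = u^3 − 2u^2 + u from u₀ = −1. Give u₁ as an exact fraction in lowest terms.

−1/2

h'(u) = 3u^2 − 4u + 1.
h(−1) = −4, h'(−1) = 8, so u₁ = (−1) − (−4)/8 = −1/2.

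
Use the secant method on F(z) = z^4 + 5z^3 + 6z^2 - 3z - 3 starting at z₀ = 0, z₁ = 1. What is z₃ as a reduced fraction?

104/185

F(0) = -3, F(1) = 6. z₂ = 1 - 6·(1 - 0)/(6 - (-3)) = 1/3.
F(1) = 6, F(1/3) = -254/81. z₃ = (1/3) - (-254/81)·((1/3) - 1)/((-254/81) - 6) = 104/185.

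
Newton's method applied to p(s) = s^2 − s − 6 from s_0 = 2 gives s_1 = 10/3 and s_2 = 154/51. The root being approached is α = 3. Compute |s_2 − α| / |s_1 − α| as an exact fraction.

1/17

s_1 − α = 10/3 − 3 = 1/3, so |s_1 − α| = 1/3.
s_2 − α = 154/51 − 3 = 1/51, so |s_2 − α| = 1/51.
Ratio = (1/51) / (1/3) = 1/17.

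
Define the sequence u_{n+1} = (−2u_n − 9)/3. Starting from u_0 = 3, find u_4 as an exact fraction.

u_1 = (−2·3 − 9)/3 = −5.
u_2 = (−2·(−5) − 9)/3 = 1/3.
u_3 = (−2·(1/3) − 9)/3 = −29/9.
u_4 = (−2·(−29/9) − 9)/3 = −23/27.

−23/27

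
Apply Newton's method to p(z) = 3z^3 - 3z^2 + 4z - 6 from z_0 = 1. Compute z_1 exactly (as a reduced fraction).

9/7

p'(z) = 9z^2 - 6z + 4.
p(1) = -2, p'(1) = 7, so z_1 = 1 - (-2)/7 = 9/7.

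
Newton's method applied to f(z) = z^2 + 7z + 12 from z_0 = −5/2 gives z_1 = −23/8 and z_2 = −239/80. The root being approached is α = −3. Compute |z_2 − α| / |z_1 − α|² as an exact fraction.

z_1 − α = −23/8 − (−3) = −23/8 + 3 = 1/8, so |z_1 − α| = 1/8.
z_2 − α = −239/80 − (−3) = −239/80 + 3 = 1/80, so |z_2 − α| = 1/80.
|z_1 − α|² = 1/64.
Ratio = (1/80) / (1/64) = 4/5.

4/5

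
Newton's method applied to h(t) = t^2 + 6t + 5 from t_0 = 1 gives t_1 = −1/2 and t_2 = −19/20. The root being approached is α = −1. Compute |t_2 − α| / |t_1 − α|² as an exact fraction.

t_1 − α = −1/2 − (−1) = −1/2 + 1 = 1/2, so |t_1 − α| = 1/2.
t_2 − α = −19/20 − (−1) = −19/20 + 1 = 1/20, so |t_2 − α| = 1/20.
|t_1 − α|² = 1/4.
Ratio = (1/20) / (1/4) = 1/5.

1/5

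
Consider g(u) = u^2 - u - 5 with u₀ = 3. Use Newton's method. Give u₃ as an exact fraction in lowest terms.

g'(u) = 2u - 1.
g(3) = 1, g'(3) = 5, so u₁ = 3 - 1/5 = 14/5.
g(14/5) = 1/25, g'(14/5) = 23/5, so u₂ = (14/5) - (1/25)/(23/5) = 321/115.
g(321/115) = 1/13225, g'(321/115) = 527/115, so u₃ = (321/115) - (1/13225)/(527/115) = 169166/60605.

169166/60605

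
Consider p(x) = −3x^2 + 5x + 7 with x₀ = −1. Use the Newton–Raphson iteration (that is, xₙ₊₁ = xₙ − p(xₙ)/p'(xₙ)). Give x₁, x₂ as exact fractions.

p'(x) = −6x + 5.
p(−1) = −1, p'(−1) = 11, so x₁ = (−1) − (−1)/11 = −10/11.
p(−10/11) = −3/121, p'(−10/11) = 115/11, so x₂ = (−10/11) − (−3/121)/(115/11) = −1147/1265.

x₁ = −10/11, x₂ = −1147/1265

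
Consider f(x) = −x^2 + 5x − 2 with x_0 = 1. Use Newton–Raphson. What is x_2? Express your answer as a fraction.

17/39

f'(x) = −2x + 5.
f(1) = 2, f'(1) = 3, so x_1 = 1 − 2/3 = 1/3.
f(1/3) = −4/9, f'(1/3) = 13/3, so x_2 = (1/3) − (−4/9)/(13/3) = 17/39.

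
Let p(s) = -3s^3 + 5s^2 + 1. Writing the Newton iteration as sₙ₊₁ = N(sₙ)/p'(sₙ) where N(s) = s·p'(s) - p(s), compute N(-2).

67

p'(s) = -9s^2 + 10s.
N(s) = s·p'(s) - p(s) = s·(-9s^2 + 10s) - (-3s^3 + 5s^2 + 1) = -6s^3 + 5s^2 - 1.
N(-2) = 67.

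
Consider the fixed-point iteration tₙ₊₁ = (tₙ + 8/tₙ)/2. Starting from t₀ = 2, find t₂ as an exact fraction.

17/6

t₁ = (2 + 8/2)/2 = 3.
t₂ = (3 + 8/3)/2 = 17/6.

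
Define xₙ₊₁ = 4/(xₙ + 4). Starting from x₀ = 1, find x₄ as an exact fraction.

29/35

x₁ = 4/(1 + 4) = 4/5.
x₂ = 4/(4/5 + 4) = 5/6.
x₃ = 4/(5/6 + 4) = 24/29.
x₄ = 4/(24/29 + 4) = 29/35.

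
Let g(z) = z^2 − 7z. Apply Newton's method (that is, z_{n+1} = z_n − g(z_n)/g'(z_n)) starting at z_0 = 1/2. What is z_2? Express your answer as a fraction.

−1/4080

g'(z) = 2z − 7.
g(1/2) = −13/4, g'(1/2) = −6, so z_1 = (1/2) − (−13/4)/(−6) = −1/24.
g(−1/24) = 169/576, g'(−1/24) = −85/12, so z_2 = (−1/24) − (169/576)/(−85/12) = −1/4080.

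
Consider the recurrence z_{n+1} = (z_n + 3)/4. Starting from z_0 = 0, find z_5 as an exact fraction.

1023/1024

z_1 = (0 + 3)/4 = 3/4.
z_2 = ((3/4) + 3)/4 = 15/16.
z_3 = ((15/16) + 3)/4 = 63/64.
z_4 = ((63/64) + 3)/4 = 255/256.
z_5 = ((255/256) + 3)/4 = 1023/1024.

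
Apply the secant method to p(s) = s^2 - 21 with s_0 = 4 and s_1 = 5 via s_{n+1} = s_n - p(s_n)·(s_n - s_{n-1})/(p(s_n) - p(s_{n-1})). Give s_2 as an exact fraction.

41/9

p(4) = -5, p(5) = 4. s_2 = 5 - 4·(5 - 4)/(4 - (-5)) = 41/9.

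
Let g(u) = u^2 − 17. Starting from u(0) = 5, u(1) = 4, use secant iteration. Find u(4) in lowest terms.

11153/2705

g(5) = 8, g(4) = −1. u(2) = 4 − (−1)·(4 − 5)/((−1) − 8) = 37/9.
g(4) = −1, g(37/9) = −8/81. u(3) = (37/9) − (−8/81)·((37/9) − 4)/((−8/81) − (−1)) = 301/73.
g(37/9) = −8/81, g(301/73) = 8/5329. u(4) = (301/73) − (8/5329)·((301/73) − (37/9))/((8/5329) − (−8/81)) = 11153/2705.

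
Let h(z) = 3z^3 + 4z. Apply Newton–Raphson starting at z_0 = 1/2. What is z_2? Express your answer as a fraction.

162/64525

h'(z) = 9z^2 + 4.
h(1/2) = 19/8, h'(1/2) = 25/4, so z_1 = (1/2) - (19/8)/(25/4) = 3/25.
h(3/25) = 7581/15625, h'(3/25) = 2581/625, so z_2 = (3/25) - (7581/15625)/(2581/625) = 162/64525.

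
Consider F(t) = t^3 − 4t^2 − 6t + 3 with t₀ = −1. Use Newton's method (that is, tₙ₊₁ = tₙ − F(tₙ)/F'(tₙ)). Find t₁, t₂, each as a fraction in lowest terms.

t₁ = −9/5, t₂ = −1151/755

F'(t) = 3t^2 − 8t − 6.
F(−1) = 4, F'(−1) = 5, so t₁ = (−1) − 4/5 = −9/5.
F(−9/5) = −624/125, F'(−9/5) = 453/25, so t₂ = (−9/5) − (−624/125)/(453/25) = −1151/755.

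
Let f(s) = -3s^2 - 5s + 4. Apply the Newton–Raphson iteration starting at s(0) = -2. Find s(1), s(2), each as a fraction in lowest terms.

f'(s) = -6s - 5.
f(-2) = 2, f'(-2) = 7, so s(1) = (-2) - 2/7 = -16/7.
f(-16/7) = -12/49, f'(-16/7) = 61/7, so s(2) = (-16/7) - (-12/49)/(61/7) = -964/427.

s(1) = -16/7, s(2) = -964/427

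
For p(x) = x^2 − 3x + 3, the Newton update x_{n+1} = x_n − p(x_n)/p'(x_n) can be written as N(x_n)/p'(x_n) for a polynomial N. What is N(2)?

1

p'(x) = 2x − 3.
N(x) = x·p'(x) − p(x) = x·(2x − 3) − (x^2 − 3x + 3) = x^2 − 3.
N(2) = 1.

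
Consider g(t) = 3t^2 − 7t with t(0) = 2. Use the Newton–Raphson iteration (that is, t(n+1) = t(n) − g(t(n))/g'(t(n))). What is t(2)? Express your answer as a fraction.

432/185

g'(t) = 6t − 7.
g(2) = −2, g'(2) = 5, so t(1) = 2 − (−2)/5 = 12/5.
g(12/5) = 12/25, g'(12/5) = 37/5, so t(2) = (12/5) − (12/25)/(37/5) = 432/185.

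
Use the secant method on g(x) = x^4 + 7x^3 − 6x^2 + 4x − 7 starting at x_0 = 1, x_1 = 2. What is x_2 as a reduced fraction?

51/50

g(1) = −1, g(2) = 49. x_2 = 2 − 49·(2 − 1)/(49 − (−1)) = 51/50.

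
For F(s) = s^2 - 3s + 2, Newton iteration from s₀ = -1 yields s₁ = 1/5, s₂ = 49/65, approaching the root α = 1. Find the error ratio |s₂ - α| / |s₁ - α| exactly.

s₁ - α = 1/5 - 1 = -4/5, so |s₁ - α| = 4/5.
s₂ - α = 49/65 - 1 = -16/65, so |s₂ - α| = 16/65.
Ratio = (16/65) / (4/5) = 4/13.

4/13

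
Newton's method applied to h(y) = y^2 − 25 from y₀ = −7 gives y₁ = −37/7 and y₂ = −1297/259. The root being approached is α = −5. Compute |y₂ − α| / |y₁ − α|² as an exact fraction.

7/74

y₁ − α = −37/7 − (−5) = −37/7 + 5 = −2/7, so |y₁ − α| = 2/7.
y₂ − α = −1297/259 − (−5) = −1297/259 + 5 = −2/259, so |y₂ − α| = 2/259.
|y₁ − α|² = 4/49.
Ratio = (2/259) / (4/49) = 7/74.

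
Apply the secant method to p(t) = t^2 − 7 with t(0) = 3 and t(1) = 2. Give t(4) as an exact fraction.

799/302

p(3) = 2, p(2) = −3. t(2) = 2 − (−3)·(2 − 3)/((−3) − 2) = 13/5.
p(2) = −3, p(13/5) = −6/25. t(3) = (13/5) − (−6/25)·((13/5) − 2)/((−6/25) − (−3)) = 61/23.
p(13/5) = −6/25, p(61/23) = 18/529. t(4) = (61/23) − (18/529)·((61/23) − (13/5))/((18/529) − (−6/25)) = 799/302.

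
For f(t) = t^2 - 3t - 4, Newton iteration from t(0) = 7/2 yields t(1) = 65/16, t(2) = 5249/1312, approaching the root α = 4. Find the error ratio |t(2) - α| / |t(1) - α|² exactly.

t(1) - α = 65/16 - 4 = 1/16, so |t(1) - α| = 1/16.
t(2) - α = 5249/1312 - 4 = 1/1312, so |t(2) - α| = 1/1312.
|t(1) - α|² = 1/256.
Ratio = (1/1312) / (1/256) = 8/41.

8/41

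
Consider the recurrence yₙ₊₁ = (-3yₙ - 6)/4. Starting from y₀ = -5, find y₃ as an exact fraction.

y₁ = (-3·(-5) - 6)/4 = 9/4.
y₂ = (-3·(9/4) - 6)/4 = -51/16.
y₃ = (-3·(-51/16) - 6)/4 = 57/64.

57/64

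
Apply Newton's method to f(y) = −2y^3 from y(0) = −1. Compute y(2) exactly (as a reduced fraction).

f'(y) = −6y^2.
f(−1) = 2, f'(−1) = −6, so y(1) = (−1) − 2/(−6) = −2/3.
f(−2/3) = 16/27, f'(−2/3) = −8/3, so y(2) = (−2/3) − (16/27)/(−8/3) = −4/9.

−4/9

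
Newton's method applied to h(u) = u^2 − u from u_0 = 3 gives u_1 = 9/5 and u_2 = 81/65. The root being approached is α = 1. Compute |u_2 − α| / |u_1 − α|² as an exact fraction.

u_1 − α = 9/5 − 1 = 4/5, so |u_1 − α| = 4/5.
u_2 − α = 81/65 − 1 = 16/65, so |u_2 − α| = 16/65.
|u_1 − α|² = 16/25.
Ratio = (16/65) / (16/25) = 5/13.

5/13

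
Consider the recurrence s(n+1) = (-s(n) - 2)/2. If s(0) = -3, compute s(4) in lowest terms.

-13/16

s(1) = (-(-3) - 2)/2 = 1/2.
s(2) = (-(1/2) - 2)/2 = -5/4.
s(3) = (-(-5/4) - 2)/2 = -3/8.
s(4) = (-(-3/8) - 2)/2 = -13/16.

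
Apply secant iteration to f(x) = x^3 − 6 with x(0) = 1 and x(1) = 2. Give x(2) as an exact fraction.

12/7

f(1) = −5, f(2) = 2. x(2) = 2 − 2·(2 − 1)/(2 − (−5)) = 12/7.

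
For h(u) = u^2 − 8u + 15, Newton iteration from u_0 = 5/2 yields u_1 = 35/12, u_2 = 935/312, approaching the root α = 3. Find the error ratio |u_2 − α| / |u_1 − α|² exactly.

6/13

u_1 − α = 35/12 − 3 = −1/12, so |u_1 − α| = 1/12.
u_2 − α = 935/312 − 3 = −1/312, so |u_2 − α| = 1/312.
|u_1 − α|² = 1/144.
Ratio = (1/312) / (1/144) = 6/13.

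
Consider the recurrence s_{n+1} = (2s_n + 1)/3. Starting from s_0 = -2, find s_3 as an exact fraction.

s_1 = (2·(-2) + 1)/3 = -1.
s_2 = (2·(-1) + 1)/3 = -1/3.
s_3 = (2·(-1/3) + 1)/3 = 1/9.

1/9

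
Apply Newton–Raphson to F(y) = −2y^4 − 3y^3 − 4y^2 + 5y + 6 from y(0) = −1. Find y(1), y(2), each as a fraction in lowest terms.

y(1) = −5/6, y(2) = −253/310

F'(y) = −8y^3 − 9y^2 − 8y + 5.
F(−1) = −2, F'(−1) = 12, so y(1) = (−1) − (−2)/12 = −5/6.
F(−5/6) = −14/81, F'(−5/6) = 1085/108, so y(2) = (−5/6) − (−14/81)/(1085/108) = −253/310.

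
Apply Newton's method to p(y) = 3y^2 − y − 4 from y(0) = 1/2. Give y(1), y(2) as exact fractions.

p'(y) = 6y − 1.
p(1/2) = −15/4, p'(1/2) = 2, so y(1) = (1/2) − (−15/4)/2 = 19/8.
p(19/8) = 675/64, p'(19/8) = 53/4, so y(2) = (19/8) − (675/64)/(53/4) = 1339/848.

y(1) = 19/8, y(2) = 1339/848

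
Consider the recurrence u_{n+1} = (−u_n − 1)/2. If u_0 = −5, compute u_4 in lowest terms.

u_1 = (−(−5) − 1)/2 = 2.
u_2 = (−2 − 1)/2 = −3/2.
u_3 = (−(−3/2) − 1)/2 = 1/4.
u_4 = (−(1/4) − 1)/2 = −5/8.

−5/8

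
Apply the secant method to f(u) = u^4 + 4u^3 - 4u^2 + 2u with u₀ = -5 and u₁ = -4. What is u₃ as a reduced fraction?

f(-5) = 15, f(-4) = -72. u₂ = (-4) - (-72)·((-4) - (-5))/((-72) - 15) = -140/29.
f(-4) = -72, f(-140/29) = -6907320/707281. u₃ = (-140/29) - (-6907320/707281)·((-140/29) - (-4))/((-6907320/707281) - (-72)) = -505120/101891.

-505120/101891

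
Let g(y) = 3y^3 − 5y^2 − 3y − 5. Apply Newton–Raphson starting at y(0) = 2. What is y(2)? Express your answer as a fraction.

g'(y) = 9y^2 − 10y − 3.
g(2) = −7, g'(2) = 13, so y(1) = 2 − (−7)/13 = 33/13.
g(33/13) = 9310/2197, g'(33/13) = 5004/169, so y(2) = (33/13) − (9310/2197)/(5004/169) = 77911/32526.

77911/32526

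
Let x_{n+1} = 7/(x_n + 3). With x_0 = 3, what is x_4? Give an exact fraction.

x_1 = 7/(3 + 3) = 7/6.
x_2 = 7/(7/6 + 3) = 42/25.
x_3 = 7/(42/25 + 3) = 175/117.
x_4 = 7/(175/117 + 3) = 819/526.

819/526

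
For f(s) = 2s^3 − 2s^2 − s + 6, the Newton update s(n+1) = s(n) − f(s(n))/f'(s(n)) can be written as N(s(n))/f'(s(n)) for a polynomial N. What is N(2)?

18

f'(s) = 6s^2 − 4s − 1.
N(s) = s·f'(s) − f(s) = s·(6s^2 − 4s − 1) − (2s^3 − 2s^2 − s + 6) = 4s^3 − 2s^2 − 6.
N(2) = 18.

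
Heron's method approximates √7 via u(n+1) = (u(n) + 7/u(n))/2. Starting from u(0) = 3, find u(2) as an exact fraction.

127/48

u(1) = (3 + 7/3)/2 = 8/3.
u(2) = (8/3 + 7/(8/3))/2 = 127/48.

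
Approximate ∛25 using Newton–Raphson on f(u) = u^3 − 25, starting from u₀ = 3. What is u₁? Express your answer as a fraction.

79/27

f'(u) = 3u^2.
f(3) = 2, f'(3) = 27, so u₁ = 3 − 2/27 = 79/27.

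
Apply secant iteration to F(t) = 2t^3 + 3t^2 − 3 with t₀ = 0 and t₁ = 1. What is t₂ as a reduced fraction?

F(0) = −3, F(1) = 2. t₂ = 1 − 2·(1 − 0)/(2 − (−3)) = 3/5.

3/5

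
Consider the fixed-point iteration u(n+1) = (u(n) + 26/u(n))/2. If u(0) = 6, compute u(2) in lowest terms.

1897/372

u(1) = (6 + 26/6)/2 = 31/6.
u(2) = (31/6 + 26/(31/6))/2 = 1897/372.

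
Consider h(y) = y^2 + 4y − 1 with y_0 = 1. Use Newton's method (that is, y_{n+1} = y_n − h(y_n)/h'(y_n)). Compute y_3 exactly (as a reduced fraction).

233/987

h'(y) = 2y + 4.
h(1) = 4, h'(1) = 6, so y_1 = 1 − 4/6 = 1/3.
h(1/3) = 4/9, h'(1/3) = 14/3, so y_2 = (1/3) − (4/9)/(14/3) = 5/21.
h(5/21) = 4/441, h'(5/21) = 94/21, so y_3 = (5/21) − (4/441)/(94/21) = 233/987.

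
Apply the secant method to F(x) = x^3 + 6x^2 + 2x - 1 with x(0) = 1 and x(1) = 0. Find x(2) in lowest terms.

F(1) = 8, F(0) = -1. x(2) = 0 - (-1)·(0 - 1)/((-1) - 8) = 1/9.

1/9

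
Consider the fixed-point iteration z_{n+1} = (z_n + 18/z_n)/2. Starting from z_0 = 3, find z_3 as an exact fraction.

z_1 = (3 + 18/3)/2 = 9/2.
z_2 = (9/2 + 18/(9/2))/2 = 17/4.
z_3 = (17/4 + 18/(17/4))/2 = 577/136.

577/136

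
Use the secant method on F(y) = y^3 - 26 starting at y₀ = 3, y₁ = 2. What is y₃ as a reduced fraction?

3319/1118

F(3) = 1, F(2) = -18. y₂ = 2 - (-18)·(2 - 3)/((-18) - 1) = 56/19.
F(2) = -18, F(56/19) = -2718/6859. y₃ = (56/19) - (-2718/6859)·((56/19) - 2)/((-2718/6859) - (-18)) = 3319/1118.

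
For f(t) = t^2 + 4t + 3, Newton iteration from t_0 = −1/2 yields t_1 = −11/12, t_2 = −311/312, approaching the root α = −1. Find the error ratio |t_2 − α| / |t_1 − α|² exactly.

6/13

t_1 − α = −11/12 − (−1) = −11/12 + 1 = 1/12, so |t_1 − α| = 1/12.
t_2 − α = −311/312 − (−1) = −311/312 + 1 = 1/312, so |t_2 − α| = 1/312.
|t_1 − α|² = 1/144.
Ratio = (1/312) / (1/144) = 6/13.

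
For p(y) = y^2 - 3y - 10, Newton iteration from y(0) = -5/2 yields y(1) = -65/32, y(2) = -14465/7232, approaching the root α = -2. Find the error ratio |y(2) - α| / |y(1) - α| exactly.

1/226

y(1) - α = -65/32 - (-2) = -65/32 + 2 = -1/32, so |y(1) - α| = 1/32.
y(2) - α = -14465/7232 - (-2) = -14465/7232 + 2 = -1/7232, so |y(2) - α| = 1/7232.
Ratio = (1/7232) / (1/32) = 1/226.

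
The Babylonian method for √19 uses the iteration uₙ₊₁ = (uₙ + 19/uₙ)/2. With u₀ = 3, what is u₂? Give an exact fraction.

367/84

u₁ = (3 + 19/3)/2 = 14/3.
u₂ = (14/3 + 19/(14/3))/2 = 367/84.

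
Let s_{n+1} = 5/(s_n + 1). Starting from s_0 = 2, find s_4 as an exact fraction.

s_1 = 5/(2 + 1) = 5/3.
s_2 = 5/(5/3 + 1) = 15/8.
s_3 = 5/(15/8 + 1) = 40/23.
s_4 = 5/(40/23 + 1) = 115/63.

115/63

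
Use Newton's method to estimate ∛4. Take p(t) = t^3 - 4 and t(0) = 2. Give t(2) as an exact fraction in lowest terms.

358/225

p'(t) = 3t^2.
p(2) = 4, p'(2) = 12, so t(1) = 2 - 4/12 = 5/3.
p(5/3) = 17/27, p'(5/3) = 25/3, so t(2) = (5/3) - (17/27)/(25/3) = 358/225.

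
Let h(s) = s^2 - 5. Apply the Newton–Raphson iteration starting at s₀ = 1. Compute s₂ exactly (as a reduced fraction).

7/3

h'(s) = 2s.
h(1) = -4, h'(1) = 2, so s₁ = 1 - (-4)/2 = 3.
h(3) = 4, h'(3) = 6, so s₂ = 3 - 4/6 = 7/3.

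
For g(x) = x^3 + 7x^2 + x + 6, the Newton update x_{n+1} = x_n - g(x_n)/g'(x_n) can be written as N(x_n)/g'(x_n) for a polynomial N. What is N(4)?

234

g'(x) = 3x^2 + 14x + 1.
N(x) = x·g'(x) - g(x) = x·(3x^2 + 14x + 1) - (x^3 + 7x^2 + x + 6) = 2x^3 + 7x^2 - 6.
N(4) = 234.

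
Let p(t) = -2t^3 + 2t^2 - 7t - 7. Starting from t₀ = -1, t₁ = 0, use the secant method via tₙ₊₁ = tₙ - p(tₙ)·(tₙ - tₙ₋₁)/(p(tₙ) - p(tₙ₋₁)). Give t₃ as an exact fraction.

p(-1) = 4, p(0) = -7. t₂ = 0 - (-7)·(0 - (-1))/((-7) - 4) = -7/11.
p(0) = -7, p(-7/11) = -1624/1331. t₃ = (-7/11) - (-1624/1331)·((-7/11) - 0)/((-1624/1331) - (-7)) = -121/157.

-121/157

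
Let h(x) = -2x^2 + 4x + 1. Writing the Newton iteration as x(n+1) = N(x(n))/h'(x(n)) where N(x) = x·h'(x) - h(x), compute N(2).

h'(x) = -4x + 4.
N(x) = x·h'(x) - h(x) = x·(-4x + 4) - (-2x^2 + 4x + 1) = -2x^2 - 1.
N(2) = -9.

-9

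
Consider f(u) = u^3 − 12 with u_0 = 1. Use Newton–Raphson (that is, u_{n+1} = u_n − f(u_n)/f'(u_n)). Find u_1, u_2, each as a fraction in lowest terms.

f'(u) = 3u^2.
f(1) = −11, f'(1) = 3, so u_1 = 1 − (−11)/3 = 14/3.
f(14/3) = 2420/27, f'(14/3) = 196/3, so u_2 = (14/3) − (2420/27)/(196/3) = 1453/441.

u_1 = 14/3, u_2 = 1453/441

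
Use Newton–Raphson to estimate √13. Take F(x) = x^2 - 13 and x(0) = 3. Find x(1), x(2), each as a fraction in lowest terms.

x(1) = 11/3, x(2) = 119/33

F'(x) = 2x.
F(3) = -4, F'(3) = 6, so x(1) = 3 - (-4)/6 = 11/3.
F(11/3) = 4/9, F'(11/3) = 22/3, so x(2) = (11/3) - (4/9)/(22/3) = 119/33.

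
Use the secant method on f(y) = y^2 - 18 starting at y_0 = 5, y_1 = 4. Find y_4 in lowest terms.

11960/2819

f(5) = 7, f(4) = -2. y_2 = 4 - (-2)·(4 - 5)/((-2) - 7) = 38/9.
f(4) = -2, f(38/9) = -14/81. y_3 = (38/9) - (-14/81)·((38/9) - 4)/((-14/81) - (-2)) = 157/37.
f(38/9) = -14/81, f(157/37) = 7/1369. y_4 = (157/37) - (7/1369)·((157/37) - (38/9))/((7/1369) - (-14/81)) = 11960/2819.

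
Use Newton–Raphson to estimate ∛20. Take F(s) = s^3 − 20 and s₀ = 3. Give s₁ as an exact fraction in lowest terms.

F'(s) = 3s^2.
F(3) = 7, F'(3) = 27, so s₁ = 3 − 7/27 = 74/27.

74/27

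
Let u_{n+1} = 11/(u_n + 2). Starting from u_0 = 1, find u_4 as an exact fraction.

u_1 = 11/(1 + 2) = 11/3.
u_2 = 11/(11/3 + 2) = 33/17.
u_3 = 11/(33/17 + 2) = 187/67.
u_4 = 11/(187/67 + 2) = 737/321.

737/321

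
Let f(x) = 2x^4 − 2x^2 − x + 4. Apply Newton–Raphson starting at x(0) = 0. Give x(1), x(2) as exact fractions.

x(1) = 4, x(2) = 100/33

f'(x) = 8x^3 − 4x − 1.
f(0) = 4, f'(0) = −1, so x(1) = 0 − 4/(−1) = 4.
f(4) = 480, f'(4) = 495, so x(2) = 4 − 480/495 = 100/33.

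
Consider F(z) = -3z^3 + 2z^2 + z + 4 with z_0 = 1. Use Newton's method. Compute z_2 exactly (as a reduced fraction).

44/27

F'(z) = -9z^2 + 4z + 1.
F(1) = 4, F'(1) = -4, so z_1 = 1 - 4/(-4) = 2.
F(2) = -10, F'(2) = -27, so z_2 = 2 - (-10)/(-27) = 44/27.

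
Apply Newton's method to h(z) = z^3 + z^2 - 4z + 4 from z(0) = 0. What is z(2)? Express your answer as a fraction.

-1

h'(z) = 3z^2 + 2z - 4.
h(0) = 4, h'(0) = -4, so z(1) = 0 - 4/(-4) = 1.
h(1) = 2, h'(1) = 1, so z(2) = 1 - 2/1 = -1.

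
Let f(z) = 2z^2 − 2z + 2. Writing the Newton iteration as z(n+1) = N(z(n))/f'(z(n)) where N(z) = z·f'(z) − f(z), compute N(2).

f'(z) = 4z − 2.
N(z) = z·f'(z) − f(z) = z·(4z − 2) − (2z^2 − 2z + 2) = 2z^2 − 2.
N(2) = 6.

6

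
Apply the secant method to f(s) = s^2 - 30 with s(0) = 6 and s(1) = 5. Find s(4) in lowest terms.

f(6) = 6, f(5) = -5. s(2) = 5 - (-5)·(5 - 6)/((-5) - 6) = 60/11.
f(5) = -5, f(60/11) = -30/121. s(3) = (60/11) - (-30/121)·((60/11) - 5)/((-30/121) - (-5)) = 126/23.
f(60/11) = -30/121, f(126/23) = 6/529. s(4) = (126/23) - (6/529)·((126/23) - (60/11))/((6/529) - (-30/121)) = 2525/461.

2525/461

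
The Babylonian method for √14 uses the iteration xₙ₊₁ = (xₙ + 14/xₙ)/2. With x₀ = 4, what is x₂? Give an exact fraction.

449/120

x₁ = (4 + 14/4)/2 = 15/4.
x₂ = (15/4 + 14/(15/4))/2 = 449/120.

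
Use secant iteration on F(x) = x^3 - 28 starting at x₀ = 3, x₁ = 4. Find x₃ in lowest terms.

12901/4252

F(3) = -1, F(4) = 36. x₂ = 4 - 36·(4 - 3)/(36 - (-1)) = 112/37.
F(4) = 36, F(112/37) = -13356/50653. x₃ = (112/37) - (-13356/50653)·((112/37) - 4)/((-13356/50653) - 36) = 12901/4252.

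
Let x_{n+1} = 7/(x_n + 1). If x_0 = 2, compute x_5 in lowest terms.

x_1 = 7/(2 + 1) = 7/3.
x_2 = 7/(7/3 + 1) = 21/10.
x_3 = 7/(21/10 + 1) = 70/31.
x_4 = 7/(70/31 + 1) = 217/101.
x_5 = 7/(217/101 + 1) = 707/318.

707/318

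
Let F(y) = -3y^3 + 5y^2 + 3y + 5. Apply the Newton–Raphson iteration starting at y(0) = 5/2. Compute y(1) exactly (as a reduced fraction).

270/113

F'(y) = -9y^2 + 10y + 3.
F(5/2) = -25/8, F'(5/2) = -113/4, so y(1) = (5/2) - (-25/8)/(-113/4) = 270/113.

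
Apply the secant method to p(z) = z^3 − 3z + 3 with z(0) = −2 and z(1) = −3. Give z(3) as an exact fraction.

p(−2) = 1, p(−3) = −15. z(2) = (−3) − (−15)·((−3) − (−2))/((−15) − 1) = −33/16.
p(−3) = −15, p(−33/16) = 1695/4096. z(3) = (−33/16) − (1695/4096)·((−33/16) − (−3))/((1695/4096) − (−15)) = −2929/1403.

−2929/1403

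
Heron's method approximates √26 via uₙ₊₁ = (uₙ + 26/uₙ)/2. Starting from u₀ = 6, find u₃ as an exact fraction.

u₁ = (6 + 26/6)/2 = 31/6.
u₂ = (31/6 + 26/(31/6))/2 = 1897/372.
u₃ = (1897/372 + 26/(1897/372))/2 = 7196593/1411368.

7196593/1411368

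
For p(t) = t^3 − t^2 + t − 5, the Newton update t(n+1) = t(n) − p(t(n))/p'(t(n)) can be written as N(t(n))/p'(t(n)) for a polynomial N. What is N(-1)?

p'(t) = 3t^2 − 2t + 1.
N(t) = t·p'(t) − p(t) = t·(3t^2 − 2t + 1) − (t^3 − t^2 + t − 5) = 2t^3 − t^2 + 5.
N(-1) = 2.

2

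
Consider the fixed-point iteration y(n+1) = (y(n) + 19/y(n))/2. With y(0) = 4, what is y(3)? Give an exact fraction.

11916881/2733920

y(1) = (4 + 19/4)/2 = 35/8.
y(2) = (35/8 + 19/(35/8))/2 = 2441/560.
y(3) = (2441/560 + 19/(2441/560))/2 = 11916881/2733920.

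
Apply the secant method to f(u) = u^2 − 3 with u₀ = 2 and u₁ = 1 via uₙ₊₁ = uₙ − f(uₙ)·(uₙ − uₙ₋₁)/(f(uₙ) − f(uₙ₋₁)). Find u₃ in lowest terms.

7/4

f(2) = 1, f(1) = −2. u₂ = 1 − (−2)·(1 − 2)/((−2) − 1) = 5/3.
f(1) = −2, f(5/3) = −2/9. u₃ = (5/3) − (−2/9)·((5/3) − 1)/((−2/9) − (−2)) = 7/4.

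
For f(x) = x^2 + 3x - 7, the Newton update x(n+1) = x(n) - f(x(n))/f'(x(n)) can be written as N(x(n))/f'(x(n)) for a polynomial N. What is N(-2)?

11

f'(x) = 2x + 3.
N(x) = x·f'(x) - f(x) = x·(2x + 3) - (x^2 + 3x - 7) = x^2 + 7.
N(-2) = 11.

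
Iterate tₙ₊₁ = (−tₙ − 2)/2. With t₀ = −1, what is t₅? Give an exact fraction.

−21/32

t₁ = (−(−1) − 2)/2 = −1/2.
t₂ = (−(−1/2) − 2)/2 = −3/4.
t₃ = (−(−3/4) − 2)/2 = −5/8.
t₄ = (−(−5/8) − 2)/2 = −11/16.
t₅ = (−(−11/16) − 2)/2 = −21/32.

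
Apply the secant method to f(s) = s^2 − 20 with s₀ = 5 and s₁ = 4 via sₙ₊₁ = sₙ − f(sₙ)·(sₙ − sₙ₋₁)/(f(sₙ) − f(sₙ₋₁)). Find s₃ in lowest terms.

85/19

f(5) = 5, f(4) = −4. s₂ = 4 − (−4)·(4 − 5)/((−4) − 5) = 40/9.
f(4) = −4, f(40/9) = −20/81. s₃ = (40/9) − (−20/81)·((40/9) − 4)/((−20/81) − (−4)) = 85/19.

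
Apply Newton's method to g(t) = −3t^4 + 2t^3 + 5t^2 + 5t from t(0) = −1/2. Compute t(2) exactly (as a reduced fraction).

g'(t) = −12t^3 + 6t^2 + 10t + 5.
g(−1/2) = −27/16, g'(−1/2) = 3, so t(1) = (−1/2) − (−27/16)/3 = 1/16.
g(1/16) = 21789/65536, g'(1/16) = 5781/1024, so t(2) = (1/16) − (21789/65536)/(5781/1024) = 445/123328.

445/123328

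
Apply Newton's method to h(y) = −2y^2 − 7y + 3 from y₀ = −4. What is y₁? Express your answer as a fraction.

h'(y) = −4y − 7.
h(−4) = −1, h'(−4) = 9, so y₁ = (−4) − (−1)/9 = −35/9.

−35/9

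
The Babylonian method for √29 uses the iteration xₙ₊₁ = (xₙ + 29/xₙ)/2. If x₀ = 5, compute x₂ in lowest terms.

727/135

x₁ = (5 + 29/5)/2 = 27/5.
x₂ = (27/5 + 29/(27/5))/2 = 727/135.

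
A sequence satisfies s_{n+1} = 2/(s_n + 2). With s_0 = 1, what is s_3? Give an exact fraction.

s_1 = 2/(1 + 2) = 2/3.
s_2 = 2/(2/3 + 2) = 3/4.
s_3 = 2/(3/4 + 2) = 8/11.

8/11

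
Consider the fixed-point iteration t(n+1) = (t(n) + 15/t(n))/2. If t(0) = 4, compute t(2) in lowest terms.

t(1) = (4 + 15/4)/2 = 31/8.
t(2) = (31/8 + 15/(31/8))/2 = 1921/496.

1921/496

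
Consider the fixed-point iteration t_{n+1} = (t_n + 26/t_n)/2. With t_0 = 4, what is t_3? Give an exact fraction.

1468273/287952

t_1 = (4 + 26/4)/2 = 21/4.
t_2 = (21/4 + 26/(21/4))/2 = 857/168.
t_3 = (857/168 + 26/(857/168))/2 = 1468273/287952.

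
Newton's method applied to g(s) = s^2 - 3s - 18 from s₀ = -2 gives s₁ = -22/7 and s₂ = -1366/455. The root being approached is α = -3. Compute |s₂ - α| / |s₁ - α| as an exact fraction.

s₁ - α = -22/7 - (-3) = -22/7 + 3 = -1/7, so |s₁ - α| = 1/7.
s₂ - α = -1366/455 - (-3) = -1366/455 + 3 = -1/455, so |s₂ - α| = 1/455.
Ratio = (1/455) / (1/7) = 1/65.

1/65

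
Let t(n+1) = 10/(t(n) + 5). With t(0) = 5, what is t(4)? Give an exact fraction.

20/13

t(1) = 10/(5 + 5) = 1.
t(2) = 10/(1 + 5) = 5/3.
t(3) = 10/(5/3 + 5) = 3/2.
t(4) = 10/(3/2 + 5) = 20/13.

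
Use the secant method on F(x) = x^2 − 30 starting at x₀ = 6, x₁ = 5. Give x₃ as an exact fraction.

126/23

F(6) = 6, F(5) = −5. x₂ = 5 − (−5)·(5 − 6)/((−5) − 6) = 60/11.
F(5) = −5, F(60/11) = −30/121. x₃ = (60/11) − (−30/121)·((60/11) − 5)/((−30/121) − (−5)) = 126/23.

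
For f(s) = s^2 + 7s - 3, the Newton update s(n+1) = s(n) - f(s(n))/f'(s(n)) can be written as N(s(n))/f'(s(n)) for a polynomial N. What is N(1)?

f'(s) = 2s + 7.
N(s) = s·f'(s) - f(s) = s·(2s + 7) - (s^2 + 7s - 3) = s^2 + 3.
N(1) = 4.

4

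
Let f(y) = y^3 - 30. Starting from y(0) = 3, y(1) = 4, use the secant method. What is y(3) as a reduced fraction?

80271/25886

f(3) = -3, f(4) = 34. y(2) = 4 - 34·(4 - 3)/(34 - (-3)) = 114/37.
f(4) = 34, f(114/37) = -38046/50653. y(3) = (114/37) - (-38046/50653)·((114/37) - 4)/((-38046/50653) - 34) = 80271/25886.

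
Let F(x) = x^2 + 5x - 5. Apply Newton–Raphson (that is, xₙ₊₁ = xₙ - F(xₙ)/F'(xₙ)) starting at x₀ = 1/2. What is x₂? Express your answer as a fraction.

F'(x) = 2x + 5.
F(1/2) = -9/4, F'(1/2) = 6, so x₁ = (1/2) - (-9/4)/6 = 7/8.
F(7/8) = 9/64, F'(7/8) = 27/4, so x₂ = (7/8) - (9/64)/(27/4) = 41/48.

41/48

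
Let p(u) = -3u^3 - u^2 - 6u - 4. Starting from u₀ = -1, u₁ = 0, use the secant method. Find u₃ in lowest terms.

-16/25

p(-1) = 4, p(0) = -4. u₂ = 0 - (-4)·(0 - (-1))/((-4) - 4) = -1/2.
p(0) = -4, p(-1/2) = -7/8. u₃ = (-1/2) - (-7/8)·((-1/2) - 0)/((-7/8) - (-4)) = -16/25.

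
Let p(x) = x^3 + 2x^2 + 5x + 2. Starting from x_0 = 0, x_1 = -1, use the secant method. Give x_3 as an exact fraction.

p(0) = 2, p(-1) = -2. x_2 = (-1) - (-2)·((-1) - 0)/((-2) - 2) = -1/2.
p(-1) = -2, p(-1/2) = -1/8. x_3 = (-1/2) - (-1/8)·((-1/2) - (-1))/((-1/8) - (-2)) = -7/15.

-7/15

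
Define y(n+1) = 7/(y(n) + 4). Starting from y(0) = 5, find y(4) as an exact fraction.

y(1) = 7/(5 + 4) = 7/9.
y(2) = 7/(7/9 + 4) = 63/43.
y(3) = 7/(63/43 + 4) = 301/235.
y(4) = 7/(301/235 + 4) = 1645/1241.

1645/1241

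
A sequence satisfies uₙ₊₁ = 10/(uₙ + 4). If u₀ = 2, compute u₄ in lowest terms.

u₁ = 10/(2 + 4) = 5/3.
u₂ = 10/(5/3 + 4) = 30/17.
u₃ = 10/(30/17 + 4) = 85/49.
u₄ = 10/(85/49 + 4) = 490/281.

490/281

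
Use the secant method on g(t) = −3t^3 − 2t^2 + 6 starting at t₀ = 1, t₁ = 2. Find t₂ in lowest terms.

g(1) = 1, g(2) = −26. t₂ = 2 − (−26)·(2 − 1)/((−26) − 1) = 28/27.

28/27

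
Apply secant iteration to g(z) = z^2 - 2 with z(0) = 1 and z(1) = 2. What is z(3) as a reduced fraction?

7/5

g(1) = -1, g(2) = 2. z(2) = 2 - 2·(2 - 1)/(2 - (-1)) = 4/3.
g(2) = 2, g(4/3) = -2/9. z(3) = (4/3) - (-2/9)·((4/3) - 2)/((-2/9) - 2) = 7/5.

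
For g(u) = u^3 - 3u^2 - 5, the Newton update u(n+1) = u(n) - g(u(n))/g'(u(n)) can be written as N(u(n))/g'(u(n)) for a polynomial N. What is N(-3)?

g'(u) = 3u^2 - 6u.
N(u) = u·g'(u) - g(u) = u·(3u^2 - 6u) - (u^3 - 3u^2 - 5) = 2u^3 - 3u^2 + 5.
N(-3) = -76.

-76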